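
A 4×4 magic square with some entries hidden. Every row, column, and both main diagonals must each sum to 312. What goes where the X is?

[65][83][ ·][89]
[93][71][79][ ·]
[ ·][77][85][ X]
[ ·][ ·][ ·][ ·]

The remaining cell in row 1 is (1,3) = 312 − 237 = 75.
Row 2: 93 + 71 + 79 + ? = 312, so (2,4) = 69.
From column 2, 312 − (83 + 71 + 77) gives (4,2) = 81.
Column 3 needs 312; the known cells sum to 239, so (4,3) = 73.
The remaining cell in main diagonal is (4,4) = 312 − 221 = 91.
From anti-diagonal, 312 − (89 + 79 + 77) gives (4,1) = 67.
Column 1 needs 312; the known cells sum to 225, so (3,1) = 87.
The remaining cell in column 4 is (3,4) = 312 − 249 = 63.

63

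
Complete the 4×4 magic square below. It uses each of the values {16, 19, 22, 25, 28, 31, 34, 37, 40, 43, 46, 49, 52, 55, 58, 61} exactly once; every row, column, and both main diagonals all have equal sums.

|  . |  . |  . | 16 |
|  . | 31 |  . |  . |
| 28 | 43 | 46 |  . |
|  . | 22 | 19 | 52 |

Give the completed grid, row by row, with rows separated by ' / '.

The 16 entries sum to 616, so each line sums to 616/4 = 154.
Row 3: 28 + 43 + 46 + ? = 154, so (3,4) = 37.
From row 4, 154 − (22 + 19 + 52) gives (4,1) = 61.
Using column 2: 31 + 43 + 22 + ? → (1,2) = 154 − 96 = 58.
Column 4 must total 154; the given cells sum to 105, so (2,4) = 49.
Main diagonal needs 154; the known cells sum to 129, so (1,1) = 25.
The remaining cell in anti-diagonal is (2,3) = 154 − 120 = 34.
The remaining cell in row 1 is (1,3) = 154 − 99 = 55.
From row 2, 154 − (31 + 34 + 49) gives (2,1) = 40.

25 58 55 16 / 40 31 34 49 / 28 43 46 37 / 61 22 19 52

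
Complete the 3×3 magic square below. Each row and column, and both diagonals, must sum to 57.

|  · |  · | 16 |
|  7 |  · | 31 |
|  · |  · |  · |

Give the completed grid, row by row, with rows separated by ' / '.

Row 2: 7 + 31 + ? = 57, so (2,2) = 19.
From column 3, 57 − (16 + 31) gives (3,3) = 10.
The remaining cell in main diagonal is (1,1) = 57 − 29 = 28.
Anti-diagonal needs 57; the known cells sum to 35, so (3,1) = 22.
Row 1 needs 57; the known cells sum to 44, so (1,2) = 13.
Row 3: 22 + 10 + ? = 57, so (3,2) = 25.

28 13 16 / 7 19 31 / 22 25 10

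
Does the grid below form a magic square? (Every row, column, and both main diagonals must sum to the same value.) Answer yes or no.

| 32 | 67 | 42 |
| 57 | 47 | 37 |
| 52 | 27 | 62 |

Yes

Row 1: 32 + 67 + 42 = 141.
Row 2: 57 + 47 + 37 = 141.
Row 3: 52 + 27 + 62 = 141.
Column 1: 32 + 57 + 52 = 141.
Column 2: 67 + 47 + 27 = 141.
Column 3: 42 + 37 + 62 = 141.
Main diagonal: 32 + 47 + 62 = 141.
Anti-diagonal: 42 + 47 + 52 = 141.
All lines sum to 141.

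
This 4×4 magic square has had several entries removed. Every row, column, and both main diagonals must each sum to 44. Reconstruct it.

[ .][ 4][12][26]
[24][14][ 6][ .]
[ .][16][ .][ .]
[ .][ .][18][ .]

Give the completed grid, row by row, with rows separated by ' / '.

From row 1, 44 − (4 + 12 + 26) gives (1,1) = 2.
From row 2, 44 − (24 + 14 + 6) gives (2,4) = 0.
Column 2 needs 44; the known cells sum to 34, so (4,2) = 10.
The remaining cell in column 3 is (3,3) = 44 − 36 = 8.
The remaining cell in main diagonal is (4,4) = 44 − 24 = 20.
Anti-diagonal needs 44; the known cells sum to 48, so (4,1) = -4.
Column 1 needs 44; the known cells sum to 22, so (3,1) = 22.
The remaining cell in column 4 is (3,4) = 44 − 46 = -2.

2 4 12 26 / 24 14 6 0 / 22 16 8 -2 / -4 10 18 20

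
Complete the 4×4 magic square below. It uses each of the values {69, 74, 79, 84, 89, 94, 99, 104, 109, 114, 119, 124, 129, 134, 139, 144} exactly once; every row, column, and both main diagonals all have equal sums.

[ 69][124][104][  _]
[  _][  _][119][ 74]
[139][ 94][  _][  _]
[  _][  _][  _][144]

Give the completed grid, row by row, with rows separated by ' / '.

69 124 104 129 / 134 99 119 74 / 139 94 114 79 / 84 109 89 144

The 16 entries sum to 1704, so each line sums to 1704/4 = 426.
Row 1: 69 + 124 + 104 + ? = 426, so (1,4) = 129.
Column 4 must total 426; the given cells sum to 347, so (3,4) = 79.
Anti-diagonal needs 426; the known cells sum to 342, so (4,1) = 84.
Row 3 needs 426; the known cells sum to 312, so (3,3) = 114.
Using column 1: 69 + 139 + 84 + ? → (2,1) = 426 − 292 = 134.
Column 3 must total 426; the given cells sum to 337, so (4,3) = 89.
Main diagonal must total 426; the given cells sum to 327, so (2,2) = 99.
Row 4 must total 426; the given cells sum to 317, so (4,2) = 109.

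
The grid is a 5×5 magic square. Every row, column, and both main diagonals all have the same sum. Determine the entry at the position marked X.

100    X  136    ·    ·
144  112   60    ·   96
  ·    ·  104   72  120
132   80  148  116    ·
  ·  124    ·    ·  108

Main diagonal is complete and sums to 540; that is the magic constant.
Row 2 must total 540; the given cells sum to 412, so (2,4) = 128.
From row 4, 540 − (132 + 80 + 148 + 116) gives (4,5) = 64.
From column 3, 540 − (136 + 60 + 104 + 148) gives (5,3) = 92.
Column 5: 96 + 120 + 64 + 108 + ? = 540, so (1,5) = 152.
Using anti-diagonal: 152 + 128 + 104 + 80 + ? → (5,1) = 540 − 464 = 76.
The remaining cell in row 5 is (5,4) = 540 − 400 = 140.
The remaining cell in column 1 is (3,1) = 540 − 452 = 88.
Column 4: 128 + 72 + 116 + 140 + ? = 540, so (1,4) = 84.
From row 1, 540 − (100 + 136 + 84 + 152) gives (1,2) = 68.

68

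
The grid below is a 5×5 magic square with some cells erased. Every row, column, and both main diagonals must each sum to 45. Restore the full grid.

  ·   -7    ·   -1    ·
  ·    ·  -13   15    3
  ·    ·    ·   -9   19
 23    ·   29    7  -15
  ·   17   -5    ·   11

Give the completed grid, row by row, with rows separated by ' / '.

5 -7 21 -1 27 / 31 9 -13 15 3 / -3 25 13 -9 19 / 23 1 29 7 -15 / -11 17 -5 33 11

Row 4 must total 45; the given cells sum to 44, so (4,2) = 1.
Column 4 must total 45; the given cells sum to 12, so (5,4) = 33.
From column 5, 45 − (3 + 19 + (-15) + 11) gives (1,5) = 27.
Row 5 must total 45; the given cells sum to 56, so (5,1) = -11.
From anti-diagonal, 45 − (27 + 15 + 1 + (-11)) gives (3,3) = 13.
Column 3 needs 45; the known cells sum to 24, so (1,3) = 21.
Using row 1: -7 + 21 + (-1) + 27 + ? → (1,1) = 45 − 40 = 5.
From main diagonal, 45 − (5 + 13 + 7 + 11) gives (2,2) = 9.
Row 2 must total 45; the given cells sum to 14, so (2,1) = 31.
Column 1: 5 + 31 + 23 + (-11) + ? = 45, so (3,1) = -3.
Column 2 needs 45; the known cells sum to 20, so (3,2) = 25.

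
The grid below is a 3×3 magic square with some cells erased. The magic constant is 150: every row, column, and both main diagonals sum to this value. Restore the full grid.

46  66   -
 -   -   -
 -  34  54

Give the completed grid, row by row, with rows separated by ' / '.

46 66 38 / 42 50 58 / 62 34 54

Using row 1: 46 + 66 + ? → (1,3) = 150 − 112 = 38.
From row 3, 150 − (34 + 54) gives (3,1) = 62.
Column 1: 46 + 62 + ? = 150, so (2,1) = 42.
Column 2: 66 + 34 + ? = 150, so (2,2) = 50.
Using column 3: 38 + 54 + ? → (2,3) = 150 − 92 = 58.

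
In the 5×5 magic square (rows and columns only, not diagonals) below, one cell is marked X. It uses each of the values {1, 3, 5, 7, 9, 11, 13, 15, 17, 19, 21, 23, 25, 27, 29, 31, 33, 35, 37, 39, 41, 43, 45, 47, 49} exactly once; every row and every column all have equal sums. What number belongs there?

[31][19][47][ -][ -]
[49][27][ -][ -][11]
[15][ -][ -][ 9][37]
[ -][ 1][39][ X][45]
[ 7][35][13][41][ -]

The 25 entries sum to 625, so each line sums to 625/5 = 125.
Using row 5: 7 + 35 + 13 + 41 + ? → (5,5) = 125 − 96 = 29.
From column 1, 125 − (31 + 49 + 15 + 7) gives (4,1) = 23.
Column 2: 19 + 27 + 1 + 35 + ? = 125, so (3,2) = 43.
Column 5 must total 125; the given cells sum to 122, so (1,5) = 3.
Row 1 must total 125; the given cells sum to 100, so (1,4) = 25.
Row 3 must total 125; the given cells sum to 104, so (3,3) = 21.
Row 4: 23 + 1 + 39 + 45 + ? = 125, so (4,4) = 17.

17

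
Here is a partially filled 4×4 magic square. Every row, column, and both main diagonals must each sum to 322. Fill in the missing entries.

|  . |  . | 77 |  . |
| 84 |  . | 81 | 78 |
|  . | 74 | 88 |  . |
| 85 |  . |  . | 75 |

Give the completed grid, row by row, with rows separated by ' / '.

Using row 2: 84 + 81 + 78 + ? → (2,2) = 322 − 243 = 79.
Using column 3: 77 + 81 + 88 + ? → (4,3) = 322 − 246 = 76.
Main diagonal needs 322; the known cells sum to 242, so (1,1) = 80.
Anti-diagonal must total 322; the given cells sum to 240, so (1,4) = 82.
Row 1: 80 + 77 + 82 + ? = 322, so (1,2) = 83.
Row 4 needs 322; the known cells sum to 236, so (4,2) = 86.
Column 1: 80 + 84 + 85 + ? = 322, so (3,1) = 73.
From column 4, 322 − (82 + 78 + 75) gives (3,4) = 87.

80 83 77 82 / 84 79 81 78 / 73 74 88 87 / 85 86 76 75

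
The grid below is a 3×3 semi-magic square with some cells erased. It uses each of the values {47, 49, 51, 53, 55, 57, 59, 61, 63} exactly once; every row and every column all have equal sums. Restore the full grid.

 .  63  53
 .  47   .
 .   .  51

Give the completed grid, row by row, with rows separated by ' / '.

The 9 entries sum to 495, so each line sums to 495/3 = 165.
Row 1 needs 165; the known cells sum to 116, so (1,1) = 49.
Column 2 needs 165; the known cells sum to 110, so (3,2) = 55.
Column 3 must total 165; the given cells sum to 104, so (2,3) = 61.
Using row 2: 47 + 61 + ? → (2,1) = 165 − 108 = 57.
The remaining cell in row 3 is (3,1) = 165 − 106 = 59.

49 63 53 / 57 47 61 / 59 55 51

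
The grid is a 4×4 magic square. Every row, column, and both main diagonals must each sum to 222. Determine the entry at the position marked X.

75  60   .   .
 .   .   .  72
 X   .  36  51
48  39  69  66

The remaining cell in column 4 is (1,4) = 222 − 189 = 33.
Using main diagonal: 75 + 36 + 66 + ? → (2,2) = 222 − 177 = 45.
Using row 1: 75 + 60 + 33 + ? → (1,3) = 222 − 168 = 54.
Column 2 needs 222; the known cells sum to 144, so (3,2) = 78.
Column 3 must total 222; the given cells sum to 159, so (2,3) = 63.
Row 2 must total 222; the given cells sum to 180, so (2,1) = 42.
Using row 3: 78 + 36 + 51 + ? → (3,1) = 222 − 165 = 57.

57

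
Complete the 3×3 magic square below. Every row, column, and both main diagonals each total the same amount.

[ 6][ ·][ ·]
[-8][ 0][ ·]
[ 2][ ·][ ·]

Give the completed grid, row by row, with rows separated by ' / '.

6 -4 -2 / -8 0 8 / 2 4 -6

Column 1 is already complete: 6 + -8 + 2 = 0, so that is the magic constant.
Row 2 needs 0; the known cells sum to -8, so (2,3) = 8.
From main diagonal, 0 − (6 + 0) gives (3,3) = -6.
Anti-diagonal needs 0; the known cells sum to 2, so (1,3) = -2.
Row 1: 6 + (-2) + ? = 0, so (1,2) = -4.
The remaining cell in row 3 is (3,2) = 0 − (-4) = 4.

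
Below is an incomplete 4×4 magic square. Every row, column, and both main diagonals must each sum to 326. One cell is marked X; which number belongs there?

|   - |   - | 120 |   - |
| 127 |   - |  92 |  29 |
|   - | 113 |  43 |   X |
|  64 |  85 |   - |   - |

134

The remaining cell in row 2 is (2,2) = 326 − 248 = 78.
Using column 2: 78 + 113 + 85 + ? → (1,2) = 326 − 276 = 50.
Column 3 needs 326; the known cells sum to 255, so (4,3) = 71.
Anti-diagonal needs 326; the known cells sum to 269, so (1,4) = 57.
Row 1 needs 326; the known cells sum to 227, so (1,1) = 99.
Row 4 must total 326; the given cells sum to 220, so (4,4) = 106.
Column 1: 99 + 127 + 64 + ? = 326, so (3,1) = 36.
Column 4 must total 326; the given cells sum to 192, so (3,4) = 134.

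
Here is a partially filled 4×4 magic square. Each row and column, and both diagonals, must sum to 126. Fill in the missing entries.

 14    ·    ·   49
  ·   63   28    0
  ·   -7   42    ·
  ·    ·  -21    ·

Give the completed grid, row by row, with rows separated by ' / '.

From row 2, 126 − (63 + 28 + 0) gives (2,1) = 35.
Column 3: 28 + 42 + (-21) + ? = 126, so (1,3) = 77.
Main diagonal must total 126; the given cells sum to 119, so (4,4) = 7.
Anti-diagonal must total 126; the given cells sum to 70, so (4,1) = 56.
Row 1 needs 126; the known cells sum to 140, so (1,2) = -14.
From row 4, 126 − (56 + (-21) + 7) gives (4,2) = 84.
Column 1: 14 + 35 + 56 + ? = 126, so (3,1) = 21.
Column 4 needs 126; the known cells sum to 56, so (3,4) = 70.

14 -14 77 49 / 35 63 28 0 / 21 -7 42 70 / 56 84 -21 7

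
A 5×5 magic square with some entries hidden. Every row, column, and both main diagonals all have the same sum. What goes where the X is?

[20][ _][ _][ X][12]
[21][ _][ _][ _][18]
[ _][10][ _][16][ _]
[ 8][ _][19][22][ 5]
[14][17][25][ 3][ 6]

Row 5 is complete and sums to 65; that is the magic constant.
The remaining cell in row 4 is (4,2) = 65 − 54 = 11.
Column 1 must total 65; the given cells sum to 63, so (3,1) = 2.
Column 5 needs 65; the known cells sum to 41, so (3,5) = 24.
From row 3, 65 − (2 + 10 + 16 + 24) gives (3,3) = 13.
The remaining cell in main diagonal is (2,2) = 65 − 61 = 4.
Anti-diagonal must total 65; the given cells sum to 50, so (2,4) = 15.
Using row 2: 21 + 4 + 15 + 18 + ? → (2,3) = 65 − 58 = 7.
Column 2 must total 65; the given cells sum to 42, so (1,2) = 23.
Column 3 must total 65; the given cells sum to 64, so (1,3) = 1.
The remaining cell in column 4 is (1,4) = 65 − 56 = 9.

9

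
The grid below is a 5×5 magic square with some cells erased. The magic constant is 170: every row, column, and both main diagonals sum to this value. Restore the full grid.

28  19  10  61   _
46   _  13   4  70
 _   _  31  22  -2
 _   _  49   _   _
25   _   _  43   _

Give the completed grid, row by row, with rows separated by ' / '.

28 19 10 61 52 / 46 37 13 4 70 / 64 55 31 22 -2 / 7 58 49 40 16 / 25 1 67 43 34

Row 1 needs 170; the known cells sum to 118, so (1,5) = 52.
Row 2 needs 170; the known cells sum to 133, so (2,2) = 37.
From column 3, 170 − (10 + 13 + 31 + 49) gives (5,3) = 67.
From column 4, 170 − (61 + 4 + 22 + 43) gives (4,4) = 40.
Main diagonal needs 170; the known cells sum to 136, so (5,5) = 34.
From anti-diagonal, 170 − (52 + 4 + 31 + 25) gives (4,2) = 58.
Row 5 must total 170; the given cells sum to 169, so (5,2) = 1.
Using column 2: 19 + 37 + 58 + 1 + ? → (3,2) = 170 − 115 = 55.
From column 5, 170 − (52 + 70 + (-2) + 34) gives (4,5) = 16.
The remaining cell in row 3 is (3,1) = 170 − 106 = 64.
Row 4: 58 + 49 + 40 + 16 + ? = 170, so (4,1) = 7.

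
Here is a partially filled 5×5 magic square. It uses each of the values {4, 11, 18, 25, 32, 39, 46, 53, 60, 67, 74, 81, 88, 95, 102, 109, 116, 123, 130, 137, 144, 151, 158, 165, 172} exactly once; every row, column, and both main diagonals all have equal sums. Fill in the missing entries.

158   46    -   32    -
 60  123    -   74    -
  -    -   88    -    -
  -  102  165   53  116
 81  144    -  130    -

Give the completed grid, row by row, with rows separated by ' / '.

158 46 109 32 95 / 60 123 11 74 172 / 137 25 88 151 39 / 4 102 165 53 116 / 81 144 67 130 18

The 25 entries sum to 2200, so each line sums to 2200/5 = 440.
Row 4 must total 440; the given cells sum to 436, so (4,1) = 4.
From column 1, 440 − (158 + 60 + 4 + 81) gives (3,1) = 137.
Column 2: 46 + 123 + 102 + 144 + ? = 440, so (3,2) = 25.
Column 4 must total 440; the given cells sum to 289, so (3,4) = 151.
Main diagonal must total 440; the given cells sum to 422, so (5,5) = 18.
From anti-diagonal, 440 − (74 + 88 + 102 + 81) gives (1,5) = 95.
The remaining cell in row 1 is (1,3) = 440 − 331 = 109.
From row 3, 440 − (137 + 25 + 88 + 151) gives (3,5) = 39.
The remaining cell in row 5 is (5,3) = 440 − 373 = 67.
The remaining cell in column 3 is (2,3) = 440 − 429 = 11.
Column 5: 95 + 39 + 116 + 18 + ? = 440, so (2,5) = 172.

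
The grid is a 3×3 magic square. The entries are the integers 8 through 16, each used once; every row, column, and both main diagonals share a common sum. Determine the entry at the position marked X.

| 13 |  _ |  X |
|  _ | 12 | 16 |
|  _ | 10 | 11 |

The entries are 8 through 16, which sum to 108, so each line sums to 108/3 = 36.
Row 2 must total 36; the given cells sum to 28, so (2,1) = 8.
Row 3: 10 + 11 + ? = 36, so (3,1) = 15.
From column 2, 36 − (12 + 10) gives (1,2) = 14.
Column 3: 16 + 11 + ? = 36, so (1,3) = 9.

9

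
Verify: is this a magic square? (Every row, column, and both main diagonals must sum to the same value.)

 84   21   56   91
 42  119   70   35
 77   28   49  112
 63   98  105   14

Row 1: 84 + 21 + 56 + 91 = 252.
Row 2: 42 + 119 + 70 + 35 = 266.
Row 3: 77 + 28 + 49 + 112 = 266.
Row 4: 63 + 98 + 105 + 14 = 280.
Column 1: 84 + 42 + 77 + 63 = 266.
Column 2: 21 + 119 + 28 + 98 = 266.
Column 3: 56 + 70 + 49 + 105 = 280.
Column 4: 91 + 35 + 112 + 14 = 252.
Main diagonal: 84 + 119 + 49 + 14 = 266.
Anti-diagonal: 91 + 70 + 28 + 63 = 252.

No — column 3 sums to 280 but main diagonal sums to 266.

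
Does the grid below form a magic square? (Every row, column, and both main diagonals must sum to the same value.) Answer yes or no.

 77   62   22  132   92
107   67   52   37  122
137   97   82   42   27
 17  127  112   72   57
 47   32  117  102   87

Yes

Row 1: 77 + 62 + 22 + 132 + 92 = 385.
Row 2: 107 + 67 + 52 + 37 + 122 = 385.
Row 3: 137 + 97 + 82 + 42 + 27 = 385.
Row 4: 17 + 127 + 112 + 72 + 57 = 385.
Row 5: 47 + 32 + 117 + 102 + 87 = 385.
Column 1: 77 + 107 + 137 + 17 + 47 = 385.
Column 2: 62 + 67 + 97 + 127 + 32 = 385.
Column 3: 22 + 52 + 82 + 112 + 117 = 385.
Column 4: 132 + 37 + 42 + 72 + 102 = 385.
Column 5: 92 + 122 + 27 + 57 + 87 = 385.
Main diagonal: 77 + 67 + 82 + 72 + 87 = 385.
Anti-diagonal: 92 + 37 + 82 + 127 + 47 = 385.
All lines sum to 385.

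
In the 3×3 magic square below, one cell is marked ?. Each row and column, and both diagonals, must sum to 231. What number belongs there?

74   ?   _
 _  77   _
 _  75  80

79

Row 3 must total 231; the given cells sum to 155, so (3,1) = 76.
Column 1 needs 231; the known cells sum to 150, so (2,1) = 81.
Column 2 needs 231; the known cells sum to 152, so (1,2) = 79.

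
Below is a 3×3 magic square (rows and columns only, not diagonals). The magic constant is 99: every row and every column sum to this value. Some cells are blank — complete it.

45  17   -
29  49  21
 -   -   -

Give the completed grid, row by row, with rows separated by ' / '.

45 17 37 / 29 49 21 / 25 33 41

Using row 1: 45 + 17 + ? → (1,3) = 99 − 62 = 37.
The remaining cell in column 1 is (3,1) = 99 − 74 = 25.
From column 2, 99 − (17 + 49) gives (3,2) = 33.
Column 3 needs 99; the known cells sum to 58, so (3,3) = 41.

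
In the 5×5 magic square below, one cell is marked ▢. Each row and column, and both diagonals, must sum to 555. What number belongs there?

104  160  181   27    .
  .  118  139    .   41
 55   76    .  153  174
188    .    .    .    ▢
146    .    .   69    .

132

From row 1, 555 − (104 + 160 + 181 + 27) gives (1,5) = 83.
Row 3: 55 + 76 + 153 + 174 + ? = 555, so (3,3) = 97.
Column 1: 104 + 55 + 188 + 146 + ? = 555, so (2,1) = 62.
Using row 2: 62 + 118 + 139 + 41 + ? → (2,4) = 555 − 360 = 195.
Column 4 must total 555; the given cells sum to 444, so (4,4) = 111.
Main diagonal needs 555; the known cells sum to 430, so (5,5) = 125.
Anti-diagonal needs 555; the known cells sum to 521, so (4,2) = 34.
Column 2: 160 + 118 + 76 + 34 + ? = 555, so (5,2) = 167.
Column 5 needs 555; the known cells sum to 423, so (4,5) = 132.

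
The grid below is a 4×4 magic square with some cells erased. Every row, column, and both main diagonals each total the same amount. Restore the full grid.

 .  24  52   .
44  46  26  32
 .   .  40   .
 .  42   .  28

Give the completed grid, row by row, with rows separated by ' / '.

34 24 52 38 / 44 46 26 32 / 22 36 40 50 / 48 42 30 28

Row 2 is already complete: 44 + 46 + 26 + 32 = 148, so that is the magic constant.
Column 2 needs 148; the known cells sum to 112, so (3,2) = 36.
From column 3, 148 − (52 + 26 + 40) gives (4,3) = 30.
Main diagonal needs 148; the known cells sum to 114, so (1,1) = 34.
Row 1 must total 148; the given cells sum to 110, so (1,4) = 38.
Row 4: 42 + 30 + 28 + ? = 148, so (4,1) = 48.
Column 1: 34 + 44 + 48 + ? = 148, so (3,1) = 22.
From column 4, 148 − (38 + 32 + 28) gives (3,4) = 50.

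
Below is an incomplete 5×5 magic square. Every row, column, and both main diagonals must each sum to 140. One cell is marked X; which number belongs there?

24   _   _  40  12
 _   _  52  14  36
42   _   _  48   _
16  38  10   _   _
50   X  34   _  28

From column 1, 140 − (24 + 42 + 16 + 50) gives (2,1) = 8.
The remaining cell in anti-diagonal is (3,3) = 140 − 114 = 26.
Using row 2: 8 + 52 + 14 + 36 + ? → (2,2) = 140 − 110 = 30.
Column 3: 52 + 26 + 10 + 34 + ? = 140, so (1,3) = 18.
Using main diagonal: 24 + 30 + 26 + 28 + ? → (4,4) = 140 − 108 = 32.
Row 1 must total 140; the given cells sum to 94, so (1,2) = 46.
From row 4, 140 − (16 + 38 + 10 + 32) gives (4,5) = 44.
Using column 4: 40 + 14 + 48 + 32 + ? → (5,4) = 140 − 134 = 6.
The remaining cell in column 5 is (3,5) = 140 − 120 = 20.
Row 3: 42 + 26 + 48 + 20 + ? = 140, so (3,2) = 4.
Using row 5: 50 + 34 + 6 + 28 + ? → (5,2) = 140 − 118 = 22.

22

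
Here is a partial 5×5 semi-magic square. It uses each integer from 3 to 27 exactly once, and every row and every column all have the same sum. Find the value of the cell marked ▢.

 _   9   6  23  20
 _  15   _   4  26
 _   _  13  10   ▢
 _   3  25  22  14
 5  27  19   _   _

The entries are 3 through 27, which sum to 375, so each line sums to 375/5 = 75.
Using row 1: 9 + 6 + 23 + 20 + ? → (1,1) = 75 − 58 = 17.
Row 4 needs 75; the known cells sum to 64, so (4,1) = 11.
From column 2, 75 − (9 + 15 + 3 + 27) gives (3,2) = 21.
The remaining cell in column 3 is (2,3) = 75 − 63 = 12.
Column 4: 23 + 4 + 10 + 22 + ? = 75, so (5,4) = 16.
Using row 2: 15 + 12 + 4 + 26 + ? → (2,1) = 75 − 57 = 18.
From row 5, 75 − (5 + 27 + 19 + 16) gives (5,5) = 8.
Using column 1: 17 + 18 + 11 + 5 + ? → (3,1) = 75 − 51 = 24.
Using column 5: 20 + 26 + 14 + 8 + ? → (3,5) = 75 − 68 = 7.

7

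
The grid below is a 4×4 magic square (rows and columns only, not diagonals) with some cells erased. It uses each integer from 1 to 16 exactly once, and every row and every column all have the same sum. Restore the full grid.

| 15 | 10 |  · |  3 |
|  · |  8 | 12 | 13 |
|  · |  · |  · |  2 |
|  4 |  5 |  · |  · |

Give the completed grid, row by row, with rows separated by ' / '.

15 10 6 3 / 1 8 12 13 / 14 11 7 2 / 4 5 9 16

The entries are 1 through 16, which sum to 136, so each line sums to 136/4 = 34.
Row 1 must total 34; the given cells sum to 28, so (1,3) = 6.
Row 2 needs 34; the known cells sum to 33, so (2,1) = 1.
Column 1: 15 + 1 + 4 + ? = 34, so (3,1) = 14.
Column 2: 10 + 8 + 5 + ? = 34, so (3,2) = 11.
From column 4, 34 − (3 + 13 + 2) gives (4,4) = 16.
Row 3 must total 34; the given cells sum to 27, so (3,3) = 7.
From row 4, 34 − (4 + 5 + 16) gives (4,3) = 9.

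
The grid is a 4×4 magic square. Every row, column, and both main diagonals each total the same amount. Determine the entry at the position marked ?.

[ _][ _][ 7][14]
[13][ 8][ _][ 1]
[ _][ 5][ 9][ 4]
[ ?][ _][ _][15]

Column 4 is complete and sums to 34; that is the magic constant.
From row 2, 34 − (13 + 8 + 1) gives (2,3) = 12.
From row 3, 34 − (5 + 9 + 4) gives (3,1) = 16.
Column 3: 7 + 12 + 9 + ? = 34, so (4,3) = 6.
Main diagonal needs 34; the known cells sum to 32, so (1,1) = 2.
Using anti-diagonal: 14 + 12 + 5 + ? → (4,1) = 34 − 31 = 3.

3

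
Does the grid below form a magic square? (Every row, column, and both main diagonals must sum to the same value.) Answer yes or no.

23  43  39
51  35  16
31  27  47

Row 1: 23 + 43 + 39 = 105.
Row 2: 51 + 35 + 16 = 102.
Row 3: 31 + 27 + 47 = 105.
Column 1: 23 + 51 + 31 = 105.
Column 2: 43 + 35 + 27 = 105.
Column 3: 39 + 16 + 47 = 102.
Main diagonal: 23 + 35 + 47 = 105.
Anti-diagonal: 39 + 35 + 31 = 105.

No — column 2 sums to 105 but row 2 sums to 102.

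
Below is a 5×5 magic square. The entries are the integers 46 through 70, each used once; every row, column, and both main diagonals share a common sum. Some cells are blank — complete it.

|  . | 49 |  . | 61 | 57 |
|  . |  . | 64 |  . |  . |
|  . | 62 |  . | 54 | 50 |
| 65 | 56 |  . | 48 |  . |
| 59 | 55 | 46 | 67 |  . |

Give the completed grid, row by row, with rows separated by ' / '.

The entries are 46 through 70, which sum to 1450, so each line sums to 1450/5 = 290.
Row 5 must total 290; the given cells sum to 227, so (5,5) = 63.
Column 2 needs 290; the known cells sum to 222, so (2,2) = 68.
Column 4 needs 290; the known cells sum to 230, so (2,4) = 60.
The remaining cell in anti-diagonal is (3,3) = 290 − 232 = 58.
From row 3, 290 − (62 + 58 + 54 + 50) gives (3,1) = 66.
Main diagonal: 68 + 58 + 48 + 63 + ? = 290, so (1,1) = 53.
Row 1 needs 290; the known cells sum to 220, so (1,3) = 70.
Column 1 must total 290; the given cells sum to 243, so (2,1) = 47.
The remaining cell in column 3 is (4,3) = 290 − 238 = 52.
Row 2: 47 + 68 + 64 + 60 + ? = 290, so (2,5) = 51.
Row 4 must total 290; the given cells sum to 221, so (4,5) = 69.

53 49 70 61 57 / 47 68 64 60 51 / 66 62 58 54 50 / 65 56 52 48 69 / 59 55 46 67 63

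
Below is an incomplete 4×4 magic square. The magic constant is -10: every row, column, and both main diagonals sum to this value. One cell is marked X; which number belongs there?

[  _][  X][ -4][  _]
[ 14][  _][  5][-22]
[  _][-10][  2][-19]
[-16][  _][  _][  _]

Using row 2: 14 + 5 + (-22) + ? → (2,2) = -10 − (-3) = -7.
Row 3 needs -10; the known cells sum to -27, so (3,1) = 17.
Column 1 needs -10; the known cells sum to 15, so (1,1) = -25.
From column 3, -10 − (-4 + 5 + 2) gives (4,3) = -13.
Main diagonal: -25 + (-7) + 2 + ? = -10, so (4,4) = 20.
Anti-diagonal needs -10; the known cells sum to -21, so (1,4) = 11.
Row 1 needs -10; the known cells sum to -18, so (1,2) = 8.

8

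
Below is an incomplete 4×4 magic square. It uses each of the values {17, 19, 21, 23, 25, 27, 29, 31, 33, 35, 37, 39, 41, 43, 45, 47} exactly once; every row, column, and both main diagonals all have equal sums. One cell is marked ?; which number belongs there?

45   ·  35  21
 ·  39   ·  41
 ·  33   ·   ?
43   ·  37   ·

The 16 entries sum to 512, so each line sums to 512/4 = 128.
Using row 1: 45 + 35 + 21 + ? → (1,2) = 128 − 101 = 27.
Column 2 must total 128; the given cells sum to 99, so (4,2) = 29.
From anti-diagonal, 128 − (21 + 33 + 43) gives (2,3) = 31.
Row 2 must total 128; the given cells sum to 111, so (2,1) = 17.
From row 4, 128 − (43 + 29 + 37) gives (4,4) = 19.
Column 1 needs 128; the known cells sum to 105, so (3,1) = 23.
Column 3 needs 128; the known cells sum to 103, so (3,3) = 25.
Column 4: 21 + 41 + 19 + ? = 128, so (3,4) = 47.

47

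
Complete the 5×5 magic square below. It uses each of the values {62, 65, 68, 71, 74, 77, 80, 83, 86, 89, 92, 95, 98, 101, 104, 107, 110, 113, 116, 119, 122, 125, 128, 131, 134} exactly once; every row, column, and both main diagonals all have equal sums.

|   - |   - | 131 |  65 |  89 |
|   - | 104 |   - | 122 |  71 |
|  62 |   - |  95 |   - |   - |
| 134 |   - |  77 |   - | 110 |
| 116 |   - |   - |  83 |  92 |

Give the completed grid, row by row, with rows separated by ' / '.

98 107 131 65 89 / 80 104 113 122 71 / 62 86 95 119 128 / 134 68 77 101 110 / 116 125 74 83 92

The 25 entries sum to 2450, so each line sums to 2450/5 = 490.
Column 5 needs 490; the known cells sum to 362, so (3,5) = 128.
Anti-diagonal needs 490; the known cells sum to 422, so (4,2) = 68.
The remaining cell in row 4 is (4,4) = 490 − 389 = 101.
Column 4 needs 490; the known cells sum to 371, so (3,4) = 119.
Main diagonal must total 490; the given cells sum to 392, so (1,1) = 98.
Row 1 needs 490; the known cells sum to 383, so (1,2) = 107.
Row 3 needs 490; the known cells sum to 404, so (3,2) = 86.
Column 1 must total 490; the given cells sum to 410, so (2,1) = 80.
From column 2, 490 − (107 + 104 + 86 + 68) gives (5,2) = 125.
Row 2: 80 + 104 + 122 + 71 + ? = 490, so (2,3) = 113.
Row 5: 116 + 125 + 83 + 92 + ? = 490, so (5,3) = 74.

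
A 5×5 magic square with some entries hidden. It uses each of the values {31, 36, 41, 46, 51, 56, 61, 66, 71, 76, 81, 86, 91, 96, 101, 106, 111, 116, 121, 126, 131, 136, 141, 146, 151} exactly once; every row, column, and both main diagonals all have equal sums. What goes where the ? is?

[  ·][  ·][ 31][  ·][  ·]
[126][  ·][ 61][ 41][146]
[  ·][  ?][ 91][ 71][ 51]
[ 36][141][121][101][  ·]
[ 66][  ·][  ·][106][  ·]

111

The 25 entries sum to 2275, so each line sums to 2275/5 = 455.
Row 2 needs 455; the known cells sum to 374, so (2,2) = 81.
Using row 4: 36 + 141 + 121 + 101 + ? → (4,5) = 455 − 399 = 56.
Column 3 needs 455; the known cells sum to 304, so (5,3) = 151.
Column 4: 41 + 71 + 101 + 106 + ? = 455, so (1,4) = 136.
Anti-diagonal needs 455; the known cells sum to 339, so (1,5) = 116.
Column 5 must total 455; the given cells sum to 369, so (5,5) = 86.
From main diagonal, 455 − (81 + 91 + 101 + 86) gives (1,1) = 96.
From row 1, 455 − (96 + 31 + 136 + 116) gives (1,2) = 76.
Using row 5: 66 + 151 + 106 + 86 + ? → (5,2) = 455 − 409 = 46.
The remaining cell in column 1 is (3,1) = 455 − 324 = 131.
The remaining cell in column 2 is (3,2) = 455 − 344 = 111.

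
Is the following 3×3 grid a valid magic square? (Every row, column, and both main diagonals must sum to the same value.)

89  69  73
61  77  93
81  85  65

Row 1: 89 + 69 + 73 = 231.
Row 2: 61 + 77 + 93 = 231.
Row 3: 81 + 85 + 65 = 231.
Column 1: 89 + 61 + 81 = 231.
Column 2: 69 + 77 + 85 = 231.
Column 3: 73 + 93 + 65 = 231.
Main diagonal: 89 + 77 + 65 = 231.
Anti-diagonal: 73 + 77 + 81 = 231.
All lines sum to 231.

Yes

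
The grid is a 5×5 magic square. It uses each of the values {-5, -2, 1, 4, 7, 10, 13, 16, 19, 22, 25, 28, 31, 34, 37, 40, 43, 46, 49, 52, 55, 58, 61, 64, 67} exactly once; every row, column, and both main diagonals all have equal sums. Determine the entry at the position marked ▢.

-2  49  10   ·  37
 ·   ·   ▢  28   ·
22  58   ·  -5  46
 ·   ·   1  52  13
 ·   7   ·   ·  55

The 25 entries sum to 775, so each line sums to 775/5 = 155.
Row 1 needs 155; the known cells sum to 94, so (1,4) = 61.
Using row 3: 22 + 58 + (-5) + 46 + ? → (3,3) = 155 − 121 = 34.
From column 4, 155 − (61 + 28 + (-5) + 52) gives (5,4) = 19.
The remaining cell in column 5 is (2,5) = 155 − 151 = 4.
From main diagonal, 155 − (-2 + 34 + 52 + 55) gives (2,2) = 16.
The remaining cell in column 2 is (4,2) = 155 − 130 = 25.
Using anti-diagonal: 37 + 28 + 34 + 25 + ? → (5,1) = 155 − 124 = 31.
Row 4 needs 155; the known cells sum to 91, so (4,1) = 64.
From row 5, 155 − (31 + 7 + 19 + 55) gives (5,3) = 43.
Column 1: -2 + 22 + 64 + 31 + ? = 155, so (2,1) = 40.
The remaining cell in column 3 is (2,3) = 155 − 88 = 67.

67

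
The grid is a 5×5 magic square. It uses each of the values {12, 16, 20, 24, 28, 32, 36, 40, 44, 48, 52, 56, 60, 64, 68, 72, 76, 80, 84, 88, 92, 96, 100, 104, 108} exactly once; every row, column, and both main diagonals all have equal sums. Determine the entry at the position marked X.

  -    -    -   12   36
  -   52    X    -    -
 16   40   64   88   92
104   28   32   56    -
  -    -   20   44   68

76

The 25 entries sum to 1500, so each line sums to 1500/5 = 300.
Using row 4: 104 + 28 + 32 + 56 + ? → (4,5) = 300 − 220 = 80.
Column 4 needs 300; the known cells sum to 200, so (2,4) = 100.
Column 5 must total 300; the given cells sum to 276, so (2,5) = 24.
Main diagonal needs 300; the known cells sum to 240, so (1,1) = 60.
Anti-diagonal must total 300; the given cells sum to 228, so (5,1) = 72.
The remaining cell in row 5 is (5,2) = 300 − 204 = 96.
From column 1, 300 − (60 + 16 + 104 + 72) gives (2,1) = 48.
The remaining cell in column 2 is (1,2) = 300 − 216 = 84.
Using row 1: 60 + 84 + 12 + 36 + ? → (1,3) = 300 − 192 = 108.
Row 2 must total 300; the given cells sum to 224, so (2,3) = 76.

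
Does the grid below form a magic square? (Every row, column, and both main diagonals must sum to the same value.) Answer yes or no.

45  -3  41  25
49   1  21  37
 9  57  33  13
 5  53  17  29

No — column 4 sums to 104 but column 3 sums to 112.

Row 1: 45 + (-3) + 41 + 25 = 108.
Row 2: 49 + 1 + 21 + 37 = 108.
Row 3: 9 + 57 + 33 + 13 = 112.
Row 4: 5 + 53 + 17 + 29 = 104.
Column 1: 45 + 49 + 9 + 5 = 108.
Column 2: -3 + 1 + 57 + 53 = 108.
Column 3: 41 + 21 + 33 + 17 = 112.
Column 4: 25 + 37 + 13 + 29 = 104.
Main diagonal: 45 + 1 + 33 + 29 = 108.
Anti-diagonal: 25 + 21 + 57 + 5 = 108.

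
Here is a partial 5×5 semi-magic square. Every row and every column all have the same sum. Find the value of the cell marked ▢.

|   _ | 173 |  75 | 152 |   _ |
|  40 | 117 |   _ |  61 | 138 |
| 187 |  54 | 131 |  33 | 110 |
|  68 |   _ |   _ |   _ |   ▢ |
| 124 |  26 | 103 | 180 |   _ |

Row 3 is complete and sums to 515; that is the magic constant.
Row 2 must total 515; the given cells sum to 356, so (2,3) = 159.
Row 5 needs 515; the known cells sum to 433, so (5,5) = 82.
Column 1: 40 + 187 + 68 + 124 + ? = 515, so (1,1) = 96.
Using column 2: 173 + 117 + 54 + 26 + ? → (4,2) = 515 − 370 = 145.
Column 3: 75 + 159 + 131 + 103 + ? = 515, so (4,3) = 47.
Column 4 needs 515; the known cells sum to 426, so (4,4) = 89.
Row 1: 96 + 173 + 75 + 152 + ? = 515, so (1,5) = 19.
From row 4, 515 − (68 + 145 + 47 + 89) gives (4,5) = 166.

166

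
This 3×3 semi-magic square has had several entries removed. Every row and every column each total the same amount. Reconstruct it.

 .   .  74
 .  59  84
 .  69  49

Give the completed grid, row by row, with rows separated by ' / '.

Column 3 is already complete: 74 + 84 + 49 = 207, so that is the magic constant.
From row 2, 207 − (59 + 84) gives (2,1) = 64.
The remaining cell in row 3 is (3,1) = 207 − 118 = 89.
Column 1 must total 207; the given cells sum to 153, so (1,1) = 54.
From column 2, 207 − (59 + 69) gives (1,2) = 79.

54 79 74 / 64 59 84 / 89 69 49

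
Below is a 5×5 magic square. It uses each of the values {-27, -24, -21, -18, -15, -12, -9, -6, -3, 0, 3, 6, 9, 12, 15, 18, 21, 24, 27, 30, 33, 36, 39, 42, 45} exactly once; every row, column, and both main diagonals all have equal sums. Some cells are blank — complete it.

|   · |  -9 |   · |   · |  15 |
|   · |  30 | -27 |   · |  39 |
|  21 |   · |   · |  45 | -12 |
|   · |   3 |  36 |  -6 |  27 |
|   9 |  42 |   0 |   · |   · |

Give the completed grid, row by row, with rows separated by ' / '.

The 25 entries sum to 225, so each line sums to 225/5 = 45.
The remaining cell in row 4 is (4,1) = 45 − 60 = -15.
The remaining cell in column 2 is (3,2) = 45 − 66 = -21.
Column 5 must total 45; the given cells sum to 69, so (5,5) = -24.
Using row 3: 21 + (-21) + 45 + (-12) + ? → (3,3) = 45 − 33 = 12.
Using row 5: 9 + 42 + 0 + (-24) + ? → (5,4) = 45 − 27 = 18.
Column 3 must total 45; the given cells sum to 21, so (1,3) = 24.
From main diagonal, 45 − (30 + 12 + (-6) + (-24)) gives (1,1) = 33.
Anti-diagonal: 15 + 12 + 3 + 9 + ? = 45, so (2,4) = 6.
Row 1 must total 45; the given cells sum to 63, so (1,4) = -18.
Row 2 needs 45; the known cells sum to 48, so (2,1) = -3.

33 -9 24 -18 15 / -3 30 -27 6 39 / 21 -21 12 45 -12 / -15 3 36 -6 27 / 9 42 0 18 -24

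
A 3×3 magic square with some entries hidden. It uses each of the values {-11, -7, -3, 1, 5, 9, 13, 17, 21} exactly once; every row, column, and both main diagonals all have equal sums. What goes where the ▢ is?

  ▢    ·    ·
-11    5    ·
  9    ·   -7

The 9 entries sum to 45, so each line sums to 45/3 = 15.
The remaining cell in row 2 is (2,3) = 15 − (-6) = 21.
Row 3 must total 15; the given cells sum to 2, so (3,2) = 13.
From column 1, 15 − (-11 + 9) gives (1,1) = 17.

17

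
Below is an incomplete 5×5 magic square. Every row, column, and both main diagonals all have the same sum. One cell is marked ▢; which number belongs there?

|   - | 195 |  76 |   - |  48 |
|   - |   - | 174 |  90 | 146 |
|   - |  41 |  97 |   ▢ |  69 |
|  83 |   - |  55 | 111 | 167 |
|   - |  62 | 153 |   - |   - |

188

Column 3 is complete and sums to 555; that is the magic constant.
From row 4, 555 − (83 + 55 + 111 + 167) gives (4,2) = 139.
From column 2, 555 − (195 + 41 + 139 + 62) gives (2,2) = 118.
Using column 5: 48 + 146 + 69 + 167 + ? → (5,5) = 555 − 430 = 125.
The remaining cell in main diagonal is (1,1) = 555 − 451 = 104.
Anti-diagonal: 48 + 90 + 97 + 139 + ? = 555, so (5,1) = 181.
Using row 1: 104 + 195 + 76 + 48 + ? → (1,4) = 555 − 423 = 132.
Row 2 needs 555; the known cells sum to 528, so (2,1) = 27.
Row 5 must total 555; the given cells sum to 521, so (5,4) = 34.
Using column 1: 104 + 27 + 83 + 181 + ? → (3,1) = 555 − 395 = 160.
The remaining cell in column 4 is (3,4) = 555 − 367 = 188.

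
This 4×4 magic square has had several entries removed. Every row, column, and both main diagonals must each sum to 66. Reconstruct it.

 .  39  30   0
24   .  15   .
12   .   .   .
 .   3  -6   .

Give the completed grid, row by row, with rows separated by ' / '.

-3 39 30 0 / 24 6 15 21 / 12 18 27 9 / 33 3 -6 36

From row 1, 66 − (39 + 30 + 0) gives (1,1) = -3.
From column 1, 66 − (-3 + 24 + 12) gives (4,1) = 33.
Column 3: 30 + 15 + (-6) + ? = 66, so (3,3) = 27.
Anti-diagonal must total 66; the given cells sum to 48, so (3,2) = 18.
Row 3: 12 + 18 + 27 + ? = 66, so (3,4) = 9.
The remaining cell in row 4 is (4,4) = 66 − 30 = 36.
Column 2 needs 66; the known cells sum to 60, so (2,2) = 6.
Column 4 must total 66; the given cells sum to 45, so (2,4) = 21.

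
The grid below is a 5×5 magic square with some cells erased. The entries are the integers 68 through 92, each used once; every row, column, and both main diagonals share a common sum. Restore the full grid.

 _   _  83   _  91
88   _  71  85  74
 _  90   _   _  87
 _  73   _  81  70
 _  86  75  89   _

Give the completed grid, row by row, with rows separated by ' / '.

80 69 83 77 91 / 88 82 71 85 74 / 76 90 79 68 87 / 84 73 92 81 70 / 72 86 75 89 78

The entries are 68 through 92, which sum to 2000, so each line sums to 2000/5 = 400.
From row 2, 400 − (88 + 71 + 85 + 74) gives (2,2) = 82.
Column 2: 82 + 90 + 73 + 86 + ? = 400, so (1,2) = 69.
Column 5 needs 400; the known cells sum to 322, so (5,5) = 78.
The remaining cell in row 5 is (5,1) = 400 − 328 = 72.
The remaining cell in anti-diagonal is (3,3) = 400 − 321 = 79.
The remaining cell in column 3 is (4,3) = 400 − 308 = 92.
Main diagonal: 82 + 79 + 81 + 78 + ? = 400, so (1,1) = 80.
From row 1, 400 − (80 + 69 + 83 + 91) gives (1,4) = 77.
Using row 4: 73 + 92 + 81 + 70 + ? → (4,1) = 400 − 316 = 84.
From column 1, 400 − (80 + 88 + 84 + 72) gives (3,1) = 76.
Using column 4: 77 + 85 + 81 + 89 + ? → (3,4) = 400 − 332 = 68.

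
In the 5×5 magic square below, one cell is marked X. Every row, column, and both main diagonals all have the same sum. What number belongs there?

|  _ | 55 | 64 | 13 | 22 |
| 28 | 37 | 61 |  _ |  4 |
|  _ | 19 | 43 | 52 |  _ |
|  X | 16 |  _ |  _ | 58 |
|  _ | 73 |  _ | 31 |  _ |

67

Column 2 is complete and sums to 200; that is the magic constant.
Row 1 must total 200; the given cells sum to 154, so (1,1) = 46.
Row 2 must total 200; the given cells sum to 130, so (2,4) = 70.
Column 4 needs 200; the known cells sum to 166, so (4,4) = 34.
From main diagonal, 200 − (46 + 37 + 43 + 34) gives (5,5) = 40.
The remaining cell in anti-diagonal is (5,1) = 200 − 151 = 49.
Row 5 needs 200; the known cells sum to 193, so (5,3) = 7.
Column 3 needs 200; the known cells sum to 175, so (4,3) = 25.
The remaining cell in column 5 is (3,5) = 200 − 124 = 76.
Row 3 must total 200; the given cells sum to 190, so (3,1) = 10.
Using row 4: 16 + 25 + 34 + 58 + ? → (4,1) = 200 − 133 = 67.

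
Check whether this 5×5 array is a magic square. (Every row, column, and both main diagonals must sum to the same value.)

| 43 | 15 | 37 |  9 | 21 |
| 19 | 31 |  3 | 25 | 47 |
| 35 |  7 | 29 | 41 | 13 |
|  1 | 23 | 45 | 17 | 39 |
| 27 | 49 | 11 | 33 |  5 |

Row 1: 43 + 15 + 37 + 9 + 21 = 125.
Row 2: 19 + 31 + 3 + 25 + 47 = 125.
Row 3: 35 + 7 + 29 + 41 + 13 = 125.
Row 4: 1 + 23 + 45 + 17 + 39 = 125.
Row 5: 27 + 49 + 11 + 33 + 5 = 125.
Column 1: 43 + 19 + 35 + 1 + 27 = 125.
Column 2: 15 + 31 + 7 + 23 + 49 = 125.
Column 3: 37 + 3 + 29 + 45 + 11 = 125.
Column 4: 9 + 25 + 41 + 17 + 33 = 125.
Column 5: 21 + 47 + 13 + 39 + 5 = 125.
Main diagonal: 43 + 31 + 29 + 17 + 5 = 125.
Anti-diagonal: 21 + 25 + 29 + 23 + 27 = 125.
All lines sum to 125.

Yes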